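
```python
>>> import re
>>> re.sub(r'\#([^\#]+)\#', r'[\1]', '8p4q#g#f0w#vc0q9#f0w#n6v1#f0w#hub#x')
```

The replacement refers to a captured group, so each match is rewritten using its own captured text.

'8p4q[g]f0w[vc0q9]f0w[n6v1]f0w[hub]x'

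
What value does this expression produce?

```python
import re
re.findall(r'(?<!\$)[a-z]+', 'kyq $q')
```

The negative lookaround is zero-width — it rules out positions where the adjacent text would match, without consuming anything.
Walking the string: at [0:3] → 'kyq'.
No capturing groups, so `findall` returns the 1 full match string.

['kyq']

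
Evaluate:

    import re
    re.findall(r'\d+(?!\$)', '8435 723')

['8435', '723']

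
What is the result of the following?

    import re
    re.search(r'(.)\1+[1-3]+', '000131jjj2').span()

(0, 6)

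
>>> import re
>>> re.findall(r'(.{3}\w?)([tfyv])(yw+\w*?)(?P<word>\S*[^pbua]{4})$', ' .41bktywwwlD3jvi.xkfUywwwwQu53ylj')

The pattern matches exactly 3 of any character, then optionally a word character (captured); then one of [tfyv] (captured); then a literal 'y', then one or more of a literal 'w', then zero or more of a word character (lazy) (captured); then zero or more of a non-whitespace character, then exactly 4 of any character except [pbua] (captured as 'word'); then anchored at the end.
A `+?`/`*?`/`{m,n}?` starts at its minimum and grows only as far as needed for what follows to match.
Scanning left to right: at [2:34] match '41bktywwwlD3jvi.xkfUywwwwQu53ylj', groups = ('41bk', 't', 'ywww', 'lD3jvi.xkfUywwwwQu53ylj').
With 4 capturing groups, `findall` returns a 4-tuple per match.

[('41bk', 't', 'ywww', 'lD3jvi.xkfUywwwwQu53ylj')]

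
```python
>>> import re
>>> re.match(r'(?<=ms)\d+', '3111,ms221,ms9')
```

None

`match` is anchored at position 0; if the pattern doesn't fit there, it returns None.
Here position 0 doesn't satisfy it, so the call returns None.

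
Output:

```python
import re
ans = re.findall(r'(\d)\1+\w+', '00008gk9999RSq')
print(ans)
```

['0']

A backreference is literal: `\1` must see the identical characters the first group matched.
Because there's exactly one group, `findall` drops the full match and keeps group 1 from the one hit.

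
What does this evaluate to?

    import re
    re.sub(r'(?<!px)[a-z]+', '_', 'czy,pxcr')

Because the assertion is negative and zero-width, positions next to the forbidden text are skipped.
`sub` substitutes '_' at each match site.

'_,_'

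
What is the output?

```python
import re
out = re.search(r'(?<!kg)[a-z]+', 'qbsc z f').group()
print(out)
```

`(?!…)`/`(?<!…)` only lets a position through if the neighbouring text does NOT match; no characters are consumed.
`search` walks the string left to right and returns the first match it finds.
The match spans [0:4] → 'qbsc'.

qbsc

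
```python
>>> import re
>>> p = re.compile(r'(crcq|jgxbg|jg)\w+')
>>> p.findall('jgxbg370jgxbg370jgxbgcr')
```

Alternation tries branches left to right and keeps the first one that lets the overall match succeed at that position.
`findall` collects group 1 from the one match (1 total).

['jgxbg']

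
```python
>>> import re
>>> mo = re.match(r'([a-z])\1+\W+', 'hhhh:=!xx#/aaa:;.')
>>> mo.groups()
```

The match spans [0:7] → 'hhhh:=!'.
Captured: group 1 = 'h'.

('h',)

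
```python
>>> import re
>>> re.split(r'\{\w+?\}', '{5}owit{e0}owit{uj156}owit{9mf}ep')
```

['', 'owit', 'owit', 'owit', 'ep']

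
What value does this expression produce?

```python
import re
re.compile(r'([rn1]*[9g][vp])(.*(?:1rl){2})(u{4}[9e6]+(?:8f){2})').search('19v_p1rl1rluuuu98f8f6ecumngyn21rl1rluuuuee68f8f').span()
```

(0, 47)

The match spans [0:47] → '19v_p1rl1rluuuu98f8f6ecumngyn21rl1rluuuuee68f8f'.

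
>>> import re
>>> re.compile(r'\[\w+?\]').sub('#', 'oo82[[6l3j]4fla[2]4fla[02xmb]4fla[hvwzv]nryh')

Every occurrence is swapped for '#'.

'oo82[#4fla#4fla#4fla#nryh'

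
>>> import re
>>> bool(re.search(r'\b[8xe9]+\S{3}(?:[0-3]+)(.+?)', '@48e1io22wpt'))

Pattern: a word boundary (`\b`, zero-width); then one or more of one of [8xe9], then exactly 3 of a non-whitespace character; then one or more of a character in [0-3] (non-capturing group); then one or more of any character (lazy) (captured).
`re.search` tries every starting position until one works.
Here no position works, so the call returns None, and `bool(None)` is False.

False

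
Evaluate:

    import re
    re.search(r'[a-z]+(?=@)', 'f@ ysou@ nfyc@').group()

'f'

Because the assertion is zero-width, the text it checks is not consumed and won't appear in the result.
The match spans [0:1] → 'f'.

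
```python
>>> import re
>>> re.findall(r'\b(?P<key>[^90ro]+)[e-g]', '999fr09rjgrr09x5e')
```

Pattern: a word boundary (`\b`, zero-width); then one or more of any character except [90ro] (captured as 'key'); then a character in [e-g].
`findall` collects group 1 from each match (0 total).
Nothing in the string satisfies the pattern, so the list is empty.

[]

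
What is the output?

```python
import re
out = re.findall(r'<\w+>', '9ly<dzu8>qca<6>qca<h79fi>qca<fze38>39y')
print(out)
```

['<dzu8>', '<6>', '<h79fi>', '<fze38>']

Matches: at [3:9] → '<dzu8>'; at [12:15] → '<6>'; at [18:25] → '<h79fi>'; at [28:35] → '<fze38>'.
Since nothing is captured, `findall` lists the 4 matched substrings directly.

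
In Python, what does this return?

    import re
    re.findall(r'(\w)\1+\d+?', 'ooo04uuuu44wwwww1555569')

['o', 'u', 'w', '5']

After group 1 captures some text, `\1` only succeeds where that same text appears again.
Walking the string: at [0:4] match 'ooo0', group 1 = 'o'; at [5:10] match 'uuuu4', group 1 = 'u'; at [11:17] match 'wwwww1', group 1 = 'w'; at [17:22] match '55556', group 1 = '5'.
`findall` collects group 1 from each match (4 total).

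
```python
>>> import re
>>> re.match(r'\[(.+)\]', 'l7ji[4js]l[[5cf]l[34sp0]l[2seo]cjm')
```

`re.match` only tries the pattern at the start of the string.
Here position 0 doesn't satisfy it, so the call returns None.

None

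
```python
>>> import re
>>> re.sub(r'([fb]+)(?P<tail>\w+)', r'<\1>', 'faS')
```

The replacement refers to a captured group, so each match is rewritten using its own captured text.

'<f>'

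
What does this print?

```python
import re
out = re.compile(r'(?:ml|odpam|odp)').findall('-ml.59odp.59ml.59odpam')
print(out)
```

['ml', 'odp', 'ml', 'odpam']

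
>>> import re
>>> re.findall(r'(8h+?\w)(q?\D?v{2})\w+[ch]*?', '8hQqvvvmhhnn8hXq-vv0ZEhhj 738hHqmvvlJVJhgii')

[('8hQ', 'qvvv'), ('8hH', 'qmvv')]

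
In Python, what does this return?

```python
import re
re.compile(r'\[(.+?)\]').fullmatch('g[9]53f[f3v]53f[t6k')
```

`re.fullmatch` requires the pattern to consume the entire string.
Here the pattern can't cover the whole string, so the call returns None.

None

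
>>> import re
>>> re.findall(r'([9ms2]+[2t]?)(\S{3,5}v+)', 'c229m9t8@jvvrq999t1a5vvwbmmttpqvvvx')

Pattern: one or more of one of [9ms2], then optionally one of [2t] (captured); then 3 to 5 of a non-whitespace character, then one or more of a literal 'v' (captured).
`findall` packs the 2 group values into a tuple for every match.

[('229m9t', '8@jvv'), ('999t', '1a5vv'), ('mmt', 'tpqvvv')]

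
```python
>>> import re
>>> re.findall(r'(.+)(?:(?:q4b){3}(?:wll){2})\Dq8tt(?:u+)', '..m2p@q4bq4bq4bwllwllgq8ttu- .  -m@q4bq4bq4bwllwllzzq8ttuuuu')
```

['..m2p@']

The pattern matches one or more of any character (captured); then the literal 'q4b' repeated 3 times, then the literal 'wll' repeated 2 times (non-capturing group); then a non-digit; then the literal 'q8', then the literal 'tt'; then one or more of a literal 'u' (non-capturing group).
Matches: at [0:27] match '..m2p@q4bq4bq4bwllwllgq8ttu', group 1 = '..m2p@'.
`findall` collects group 1 from the one match (1 total).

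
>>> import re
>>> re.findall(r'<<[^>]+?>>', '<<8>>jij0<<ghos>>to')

No capturing groups, so `findall` returns the 2 full match strings.

['<<8>>', '<<ghos>>']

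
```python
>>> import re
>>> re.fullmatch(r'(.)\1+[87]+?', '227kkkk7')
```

`re.fullmatch` requires the pattern to consume the entire string.
Here there's no way to consume every character, so the call returns None.

None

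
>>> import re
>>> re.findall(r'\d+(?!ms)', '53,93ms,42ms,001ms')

['53', '9', '4', '00']

The negative lookaround is zero-width — it rules out positions where the adjacent text would match, without consuming anything.
Since nothing is captured, `findall` lists the 4 matched substrings directly.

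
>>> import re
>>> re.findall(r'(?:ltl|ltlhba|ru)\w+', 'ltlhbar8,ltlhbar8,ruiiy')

['ltlhbar8', 'ltlhbar8', 'ruiiy']

Scanning left to right: at [0:8] → 'ltlhbar8'; at [9:17] → 'ltlhbar8'; at [18:23] → 'ruiiy'.
With no groups in the pattern, `findall` gives back each whole match — 3 here.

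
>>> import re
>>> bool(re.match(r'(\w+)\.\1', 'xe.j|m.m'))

False

After group 1 captures some text, `\1` only succeeds where that same text appears again.
`re.match` only tries the pattern at the start of the string.
Here the string doesn't start with a match, so the call returns None, and `bool(None)` is False.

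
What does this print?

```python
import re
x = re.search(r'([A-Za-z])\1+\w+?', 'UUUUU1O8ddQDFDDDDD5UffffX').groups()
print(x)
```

('U',)

The backreference `\1` re-matches whatever the first group consumed, character for character.
Unlike `match`, `search` isn't anchored — it looks for the pattern anywhere in the string.
The match spans [0:6] → 'UUUUU1'.
Captured: group 1 = 'U'.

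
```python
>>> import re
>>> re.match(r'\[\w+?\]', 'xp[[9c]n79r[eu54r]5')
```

`re.match` only tries the pattern at the start of the string.
Here the string doesn't start with a match, so the call returns None.

None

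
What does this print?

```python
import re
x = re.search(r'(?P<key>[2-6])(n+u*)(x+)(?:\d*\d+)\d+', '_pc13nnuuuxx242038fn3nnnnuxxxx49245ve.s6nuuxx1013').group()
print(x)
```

The pattern matches a character in [2-6] (captured as 'key'); then one or more of the literal 'n', then zero or more of the literal 'u' (captured); then one or more of a literal 'x' (captured); then zero or more of a digit, then one or more of a digit (non-capturing group); then one or more of a digit.
The match spans [4:18] → '3nnuuuxx242038'.

3nnuuuxx242038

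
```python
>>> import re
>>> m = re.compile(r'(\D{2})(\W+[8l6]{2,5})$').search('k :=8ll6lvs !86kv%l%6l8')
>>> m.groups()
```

('%l', '%6l8')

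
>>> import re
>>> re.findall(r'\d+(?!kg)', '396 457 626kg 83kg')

['396', '457', '62', '8']

Because the assertion is negative and zero-width, positions next to the forbidden text are skipped.
Matches: at [0:3] → '396'; at [4:7] → '457'; at [8:10] → '62'; at [14:15] → '8'.
No capturing groups, so `findall` returns the 4 full match strings.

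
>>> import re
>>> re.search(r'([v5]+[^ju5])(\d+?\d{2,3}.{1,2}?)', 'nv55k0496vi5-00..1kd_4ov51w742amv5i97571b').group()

The match spans [1:10] → 'v55k0496v'.

'v55k0496v'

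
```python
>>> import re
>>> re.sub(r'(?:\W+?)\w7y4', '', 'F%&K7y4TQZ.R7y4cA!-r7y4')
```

Pattern: one or more of a non-word character (lazy) (non-capturing group); then a word character, then the literal '7y4'.
Matches: at [1:7] → '%&K7y4'; at [10:15] → '.R7y4'; at [17:23] → '!-r7y4'.
`sub` substitutes '' at each match site.

'FTQZcA'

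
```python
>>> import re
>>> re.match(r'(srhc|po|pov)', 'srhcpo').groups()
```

('srhc',)

With `match`, the pattern is implicitly anchored at the beginning.
The match spans [0:4] → 'srhc'.
Captured: group 1 = 'srhc'.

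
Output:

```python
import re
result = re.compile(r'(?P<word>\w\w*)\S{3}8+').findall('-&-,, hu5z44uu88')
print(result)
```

The pattern matches a word character, then zero or more of a word character (captured as 'word'); then exactly 3 of a non-whitespace character, then one or more of the literal '8'.
Walking the string: at [6:16] match 'hu5z44uu88', group 1 = 'hu5z44'.
With a single group, `findall` returns only what that group captured — 1 item.

['hu5z44']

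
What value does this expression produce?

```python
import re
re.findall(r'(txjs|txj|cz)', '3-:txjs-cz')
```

['txjs', 'cz']

`|` is ordered: at each position the engine commits to the first alternative that works.
Matches: at [3:7] match 'txjs', group 1 = 'txjs'; at [8:10] match 'cz', group 1 = 'cz'.
`findall` collects group 1 from each match (2 total).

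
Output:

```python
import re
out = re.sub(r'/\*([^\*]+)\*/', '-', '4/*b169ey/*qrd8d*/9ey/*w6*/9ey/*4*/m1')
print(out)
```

4/*b169ey-9ey-9ey-m1

Matches: at [9:18] → '/*qrd8d*/'; at [21:27] → '/*w6*/'; at [30:35] → '/*4*/'.
Each match is replaced by '-'.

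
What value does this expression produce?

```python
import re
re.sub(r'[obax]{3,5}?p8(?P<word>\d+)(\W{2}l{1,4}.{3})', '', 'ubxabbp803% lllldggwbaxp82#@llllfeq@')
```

'uw@'

Pattern: 3 to 5 of one of [obax] (lazy), then the literal 'p8'; then one or more of a digit (captured as 'word'); then exactly 2 of a non-word character, then 1 to 4 of the literal 'l', then exactly 3 of any character (captured).
Matches: at [1:19] → 'bxabbp803% lllldgg'; at [20:35] → 'baxp82#@llllfeq'.
Each match is replaced by ''.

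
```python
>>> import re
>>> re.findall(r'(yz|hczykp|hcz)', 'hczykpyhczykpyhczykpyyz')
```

['hczykp', 'hczykp', 'hczykp', 'yz']

`|` is ordered: at each position the engine commits to the first alternative that works.
Scanning left to right: at [0:6] match 'hczykp', group 1 = 'hczykp'; at [7:13] match 'hczykp', group 1 = 'hczykp'; at [14:20] match 'hczykp', group 1 = 'hczykp'; at [21:23] match 'yz', group 1 = 'yz'.
Because there's exactly one group, `findall` drops the full match and keeps group 1 from each hit.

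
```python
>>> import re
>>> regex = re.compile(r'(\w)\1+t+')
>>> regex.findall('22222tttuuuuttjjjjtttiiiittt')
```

After group 1 captures some text, `\1` only succeeds where that same text appears again.
Matches: at [0:8] match '22222ttt', group 1 = '2'; at [8:14] match 'uuuutt', group 1 = 'u'; at [14:21] match 'jjjjttt', group 1 = 'j'; at [21:28] match 'iiiittt', group 1 = 'i'.
`findall` collects group 1 from each match (4 total).

['2', 'u', 'j', 'i']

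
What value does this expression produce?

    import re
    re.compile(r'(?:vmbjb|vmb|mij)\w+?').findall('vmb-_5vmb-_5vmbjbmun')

Alternation tries branches left to right and keeps the first one that lets the overall match succeed at that position.
`findall` yields the raw match text (1 of them) because the pattern has no groups.

['vmbjbm']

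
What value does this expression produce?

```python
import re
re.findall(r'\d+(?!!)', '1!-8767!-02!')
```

['876', '0']

A negative assertion filters positions out without eating any characters.
No capturing groups, so `findall` returns the 2 full match strings.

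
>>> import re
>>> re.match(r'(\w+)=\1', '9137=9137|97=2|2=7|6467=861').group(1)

The match spans [0:9] → '9137=9137'.
Captured: group 1 = '9137'.

'9137'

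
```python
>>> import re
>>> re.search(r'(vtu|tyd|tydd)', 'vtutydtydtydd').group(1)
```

'vtu'

The match spans [0:3] → 'vtu'.
Captured: group 1 = 'vtu'.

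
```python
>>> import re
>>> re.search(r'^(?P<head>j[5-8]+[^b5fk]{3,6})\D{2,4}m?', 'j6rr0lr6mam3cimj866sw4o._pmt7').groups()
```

('j6rr0lr6',)

The pattern matches anchored at the start of the string; then the literal 'j', then one or more of a character in [5-8], then 3 to 6 of any character except [b5fk] (captured as 'head'); then 2 to 4 of a non-digit, then optionally a literal 'm'.
Unlike `match`, `search` isn't anchored — it looks for the pattern anywhere in the string.
The match spans [0:11] → 'j6rr0lr6mam'.
Captured: group 1 = 'j6rr0lr6'.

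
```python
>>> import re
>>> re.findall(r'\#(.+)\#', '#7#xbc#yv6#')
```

['7#xbc#yv6']

Scanning left to right: at [0:11] match '#7#xbc#yv6#', group 1 = '7#xbc#yv6'.
One capturing group, so `findall` returns just the captured substring from the one match — 1 in all.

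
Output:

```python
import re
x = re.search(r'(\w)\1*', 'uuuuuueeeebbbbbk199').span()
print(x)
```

(0, 6)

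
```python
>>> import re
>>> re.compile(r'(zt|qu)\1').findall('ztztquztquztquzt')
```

`\1` is not a pattern — it's the concrete string captured by group 1, re-applied verbatim.
With a single group, `findall` returns only what that group captured — 1 item.

['zt']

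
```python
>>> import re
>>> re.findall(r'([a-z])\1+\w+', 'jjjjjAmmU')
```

A backreference is literal: `\1` must see the identical characters the first group matched.
Walking the string: at [0:9] match 'jjjjjAmmU', group 1 = 'j'.
One capturing group, so `findall` returns just the captured substring from the one match — 1 in all.

['j']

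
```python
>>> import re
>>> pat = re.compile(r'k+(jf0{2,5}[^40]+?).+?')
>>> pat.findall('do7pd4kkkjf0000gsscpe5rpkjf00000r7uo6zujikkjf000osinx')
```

The pattern matches one or more of a literal 'k'; then the literal 'jf', then 2 to 5 of a literal '0', then one or more of any character except [40] (lazy) (captured); then one or more of any character (lazy).
The `?` after the quantifier makes it lazy — it takes as little as possible before letting the rest of the pattern try.
Scanning left to right: at [6:17] match 'kkkjf0000gs', group 1 = 'jf0000g'; at [24:34] match 'kjf00000r7', group 1 = 'jf00000r'; at [41:50] match 'kkjf000os', group 1 = 'jf000o'.
With a single group, `findall` returns only what that group captured — 3 items.

['jf0000g', 'jf00000r', 'jf000o']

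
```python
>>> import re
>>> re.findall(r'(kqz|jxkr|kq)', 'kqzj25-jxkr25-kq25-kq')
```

Branches in `(...|...)` are attempted left-to-right; the first branch that allows the whole pattern to succeed is taken.
Scanning left to right: at [0:3] match 'kqz', group 1 = 'kqz'; at [7:11] match 'jxkr', group 1 = 'jxkr'; at [14:16] match 'kq', group 1 = 'kq'; at [19:21] match 'kq', group 1 = 'kq'.
One capturing group, so `findall` returns just the captured substring from each match — 4 in all.

['kqz', 'jxkr', 'kq', 'kq']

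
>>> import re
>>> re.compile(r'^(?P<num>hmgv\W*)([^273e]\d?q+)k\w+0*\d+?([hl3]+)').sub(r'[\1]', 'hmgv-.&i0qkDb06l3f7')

The pattern matches anchored at the start of the string; then the literal 'hm', then the literal 'gv', then zero or more of a non-word character (captured as 'num'); then any character except [273e], then optionally a digit, then one or more of the literal 'q' (captured); then the literal 'k', then one or more of a word character, then zero or more of a literal '0'; then one or more of a digit (lazy); then one or more of one of [hl3] (captured).
Matches: at [0:17] → 'hmgv-.&i0qkDb06l3'.
The replacement refers to a captured group, so each match is rewritten using its own captured text.

'[hmgv-.&]f7'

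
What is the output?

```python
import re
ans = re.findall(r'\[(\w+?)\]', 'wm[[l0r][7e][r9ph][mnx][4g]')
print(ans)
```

Because there's exactly one group, `findall` drops the full match and keeps group 1 from each hit.

['l0r', '7e', 'r9ph', 'mnx', '4g']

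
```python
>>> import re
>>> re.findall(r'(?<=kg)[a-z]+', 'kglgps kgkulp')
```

The `(?=…)`/`(?<=…)` assertion just peeks at neighbouring text; it doesn't advance the match position.
`findall` yields the raw match text (2 of them) because the pattern has no groups.

['lgps', 'kulp']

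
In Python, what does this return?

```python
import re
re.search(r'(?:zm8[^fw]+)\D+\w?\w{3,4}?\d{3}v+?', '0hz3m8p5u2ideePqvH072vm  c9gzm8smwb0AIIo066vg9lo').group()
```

Pattern: the literal 'zm8', then one or more of any character except [fw] (non-capturing group); then one or more of a non-digit, then optionally a word character; then 3 to 4 of a word character (lazy), then exactly 3 of a digit, then one or more of the literal 'v' (lazy).
`re.search` tries every starting position until one works.
The match spans [28:44] → 'zm8smwb0AIIo066v'.

'zm8smwb0AIIo066v'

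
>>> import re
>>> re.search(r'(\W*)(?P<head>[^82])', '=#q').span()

(0, 3)

This matches zero or more of a non-word character (captured); then any character except [82] (captured as 'head').
`search` walks the string left to right and returns the first match it finds.
The match spans [0:3] → '=#q'.
Captured: group 1 = '=#', group 2 = 'q'.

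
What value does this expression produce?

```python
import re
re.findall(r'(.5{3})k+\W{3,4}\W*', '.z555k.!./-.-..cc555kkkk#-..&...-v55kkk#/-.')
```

This matches any character, then exactly 3 of a literal '5' (captured); then one or more of a literal 'k', then 3 to 4 of a non-word character, then zero or more of a non-word character.
Matches: at [1:15] match 'z555k.!./-.-..', group 1 = 'z555'; at [16:33] match 'c555kkkk#-..&...-', group 1 = 'c555'.
Because there's exactly one group, `findall` drops the full match and keeps group 1 from each hit.

['z555', 'c555']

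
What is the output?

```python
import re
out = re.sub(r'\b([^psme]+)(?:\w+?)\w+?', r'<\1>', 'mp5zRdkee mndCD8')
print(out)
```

mp5zRdkee< >dCD8

The pattern matches a word boundary (`\b`, zero-width); then one or more of any character except [psme] (captured); then one or more of a word character (lazy) (non-capturing group); then one or more of a word character (lazy).
The `?` after the quantifier makes it lazy — it takes as little as possible before letting the rest of the pattern try.
Matches: at [9:12] → ' mn'.
`\1` in the replacement pulls in group 1's text for each match.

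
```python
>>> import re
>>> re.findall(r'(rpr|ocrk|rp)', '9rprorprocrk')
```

Alternation isn't longest-match — the leftmost alternative that fits at this position is chosen.
Matches: at [1:4] match 'rpr', group 1 = 'rpr'; at [5:8] match 'rpr', group 1 = 'rpr'; at [8:12] match 'ocrk', group 1 = 'ocrk'.
`findall` collects group 1 from each match (3 total).

['rpr', 'rpr', 'ocrk']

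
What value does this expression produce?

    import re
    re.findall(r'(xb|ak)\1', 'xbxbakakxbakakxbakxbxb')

A backreference is literal: `\1` must see the identical characters the first group matched.
Walking the string: at [0:4] match 'xbxb', group 1 = 'xb'; at [4:8] match 'akak', group 1 = 'ak'; at [10:14] match 'akak', group 1 = 'ak'; at [18:22] match 'xbxb', group 1 = 'xb'.
One capturing group, so `findall` returns just the captured substring from each match — 4 in all.

['xb', 'ak', 'ak', 'xb']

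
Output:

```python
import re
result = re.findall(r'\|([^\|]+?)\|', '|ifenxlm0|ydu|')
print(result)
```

Walking the string: at [0:10] match '|ifenxlm0|', group 1 = 'ifenxlm0'.
One capturing group, so `findall` returns just the captured substring from the one match — 1 in all.

['ifenxlm0']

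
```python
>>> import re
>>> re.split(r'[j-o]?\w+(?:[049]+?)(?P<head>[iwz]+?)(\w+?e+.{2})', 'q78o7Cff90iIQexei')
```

['', 'i', 'IQexe', 'i']

This matches optionally a character in [j-o], then one or more of a word character; then one or more of one of [049] (lazy) (non-capturing group); then one or more of one of [iwz] (lazy) (captured as 'head'); then one or more of a word character (lazy), then one or more of a literal 'e', then exactly 2 of any character (captured).
Matches to split on: at [0:16] → 'q78o7Cff90iIQexe'.
With a capturing group present, the delimiter's captured portion is kept in the result list.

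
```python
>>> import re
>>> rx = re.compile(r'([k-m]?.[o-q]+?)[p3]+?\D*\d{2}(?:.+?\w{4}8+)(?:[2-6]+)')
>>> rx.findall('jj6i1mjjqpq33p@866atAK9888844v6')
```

This matches optionally a character in [k-m], then any character, then one or more of a character in [o-q] (lazy) (captured); then one or more of one of [p3] (lazy), then zero or more of a non-digit, then exactly 2 of a digit; then one or more of any character (lazy), then exactly 4 of a word character, then one or more of the literal '8' (non-capturing group); then one or more of a character in [2-6] (non-capturing group).
Lazy quantifiers expand one character at a time until the remainder of the pattern can match.
Scanning left to right: at [7:29] match 'jqpq33p@866atAK9888844', group 1 = 'jq'.
Because there's exactly one group, `findall` drops the full match and keeps group 1 from the one hit.

['jq']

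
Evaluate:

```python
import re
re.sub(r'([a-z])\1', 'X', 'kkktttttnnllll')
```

'XkXXtXXX'

`\1` has to match the exact text group 1 already captured.
Each match is replaced by 'X'.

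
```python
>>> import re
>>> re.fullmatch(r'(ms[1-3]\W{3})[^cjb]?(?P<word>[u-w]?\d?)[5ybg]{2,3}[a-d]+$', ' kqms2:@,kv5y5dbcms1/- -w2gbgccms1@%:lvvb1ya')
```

The pattern matches the literal 'ms', then a character in [1-3], then exactly 3 of a non-word character (captured); then optionally any character except [cjb]; then optionally a character in [u-w], then optionally a digit (captured as 'word'); then 2 to 3 of one of [5ybg], then one or more of a character in [a-d]; then anchored at the end.
For `fullmatch`, every character of the input must be accounted for by the pattern.
Here there's no way to consume every character, so the call returns None.

None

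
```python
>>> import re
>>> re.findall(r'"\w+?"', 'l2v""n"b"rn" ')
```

['"n"', '"rn"']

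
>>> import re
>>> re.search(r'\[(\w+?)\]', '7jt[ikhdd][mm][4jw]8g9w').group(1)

Unlike `match`, `search` isn't anchored — it looks for the pattern anywhere in the string.
The match spans [3:10] → '[ikhdd]'.
Captured: group 1 = 'ikhdd'.

'ikhdd'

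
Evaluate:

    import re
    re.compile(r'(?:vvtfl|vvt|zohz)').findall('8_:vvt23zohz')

['vvt', 'zohz']

Scanning left to right: at [3:6] → 'vvt'; at [8:12] → 'zohz'.
`findall` yields the raw match text (2 of them) because the pattern has no groups.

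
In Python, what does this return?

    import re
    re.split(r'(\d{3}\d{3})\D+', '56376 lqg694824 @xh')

['56376 lqg', '694824', '']

This matches exactly 3 of a digit, then exactly 3 of a digit (captured); then one or more of a non-digit.
The group in the pattern means `split` returns the separators' captures alongside the pieces.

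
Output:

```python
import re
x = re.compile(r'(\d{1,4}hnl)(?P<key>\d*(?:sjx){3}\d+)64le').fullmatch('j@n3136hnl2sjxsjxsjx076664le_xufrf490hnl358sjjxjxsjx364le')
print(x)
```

This matches 1 to 4 of a digit, then the literal 'hnl' (captured); then zero or more of a digit, then the literal 'sjx' repeated 3 times, then one or more of a digit (captured as 'key'); then the literal '64l', then the literal 'e'.
`re.fullmatch` is like wrapping the pattern in `^…$` (in single-line mode).
Here there's no way to consume every character, so the call returns None.

None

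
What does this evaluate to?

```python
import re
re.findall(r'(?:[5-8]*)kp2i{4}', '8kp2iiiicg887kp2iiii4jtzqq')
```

['8kp2iiii', '887kp2iiii']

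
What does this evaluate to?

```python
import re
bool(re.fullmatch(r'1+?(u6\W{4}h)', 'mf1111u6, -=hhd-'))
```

This matches one or more of a literal '1' (lazy); then the literal 'u6', then exactly 4 of a non-word character, then a literal 'h' (captured).
`re.fullmatch` is like wrapping the pattern in `^…$` (in single-line mode).
Here the pattern can't cover the whole string, so the call returns None, and `bool(None)` is False.

False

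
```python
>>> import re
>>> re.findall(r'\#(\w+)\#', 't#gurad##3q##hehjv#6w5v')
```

Because there's exactly one group, `findall` drops the full match and keeps group 1 from each hit.

['gurad', '3q', 'hehjv']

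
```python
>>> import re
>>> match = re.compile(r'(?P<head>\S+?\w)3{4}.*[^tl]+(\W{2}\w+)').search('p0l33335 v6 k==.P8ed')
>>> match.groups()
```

This matches one or more of a non-whitespace character (lazy), then a word character (captured as 'head'); then exactly 4 of the literal '3', then zero or more of any character, then one or more of any character except [tl]; then exactly 2 of a non-word character, then one or more of a word character (captured).
`search` walks the string left to right and returns the first match it finds.
The match spans [0:20] → 'p0l33335 v6 k==.P8ed'.
Captured: group 1 = 'p0l', group 2 = '=.P8ed'.

('p0l', '=.P8ed')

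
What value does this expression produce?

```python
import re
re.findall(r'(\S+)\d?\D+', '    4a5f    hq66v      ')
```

This matches one or more of a non-whitespace character (captured); then optionally a digit, then one or more of a non-digit.
Matches: at [4:14] match '4a5f    hq', group 1 = '4a5f'; at [14:23] match '66v      ', group 1 = '66v'.
Because there's exactly one group, `findall` drops the full match and keeps group 1 from each hit.

['4a5f', '66v']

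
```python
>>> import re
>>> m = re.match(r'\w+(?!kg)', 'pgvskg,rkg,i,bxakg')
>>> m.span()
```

`(?!…)`/`(?<!…)` only lets a position through if the neighbouring text does NOT match; no characters are consumed.
`re.match` only tries the pattern at the start of the string.
The match spans [0:6] → 'pgvskg'.

(0, 6)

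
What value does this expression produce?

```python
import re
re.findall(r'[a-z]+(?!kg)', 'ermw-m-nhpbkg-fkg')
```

`(?!…)`/`(?<!…)` only lets a position through if the neighbouring text does NOT match; no characters are consumed.
Scanning left to right: at [0:4] → 'ermw'; at [5:6] → 'm'; at [7:13] → 'nhpbkg'; at [14:17] → 'fkg'.
`findall` yields the raw match text (4 of them) because the pattern has no groups.

['ermw', 'm', 'nhpbkg', 'fkg']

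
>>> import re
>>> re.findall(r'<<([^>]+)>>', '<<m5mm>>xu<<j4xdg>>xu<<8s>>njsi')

['m5mm', 'j4xdg', '8s']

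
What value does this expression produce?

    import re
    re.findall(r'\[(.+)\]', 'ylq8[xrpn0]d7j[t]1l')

['xrpn0]d7j[t']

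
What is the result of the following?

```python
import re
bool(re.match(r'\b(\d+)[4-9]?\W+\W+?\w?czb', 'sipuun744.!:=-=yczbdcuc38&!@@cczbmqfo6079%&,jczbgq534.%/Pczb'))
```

False

Pattern: a word boundary (`\b`, zero-width); then one or more of a digit (captured); then optionally a character in [4-9], then one or more of a non-word character; then one or more of a non-word character (lazy), then optionally a word character, then the literal 'czb'.
With `match`, the pattern is implicitly anchored at the beginning.
Here the pattern fails at index 0, so the call returns None, and `bool(None)` is False.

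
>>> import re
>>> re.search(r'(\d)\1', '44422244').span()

`\1` is not a pattern — it's the concrete string captured by group 1, re-applied verbatim.
`re.search` scans for the first position where the pattern succeeds.
The match spans [0:2] → '44'.
Captured: group 1 = '4'.

(0, 2)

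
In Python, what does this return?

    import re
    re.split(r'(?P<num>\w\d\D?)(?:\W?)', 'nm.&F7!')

The pattern matches a word character, then a digit, then optionally a non-digit (captured as 'num'); then optionally a non-word character (non-capturing group).
With a capturing group present, the delimiter's captured portion is kept in the result list.

['nm.&', 'F7!', '']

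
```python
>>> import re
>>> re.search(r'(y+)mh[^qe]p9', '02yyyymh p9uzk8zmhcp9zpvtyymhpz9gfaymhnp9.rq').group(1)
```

'yyyy'

The match spans [2:11] → 'yyyymh p9'.
Captured: group 1 = 'yyyy'.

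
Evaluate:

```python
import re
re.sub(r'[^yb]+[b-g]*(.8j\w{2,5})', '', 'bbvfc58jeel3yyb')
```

'bbyb'

The pattern matches one or more of any character except [yb], then zero or more of a character in [b-g]; then any character, then the literal '8j', then 2 to 5 of a word character (captured).
Matches: at [2:13] → 'vfc58jeel3y'.
`sub` substitutes '' at each match site.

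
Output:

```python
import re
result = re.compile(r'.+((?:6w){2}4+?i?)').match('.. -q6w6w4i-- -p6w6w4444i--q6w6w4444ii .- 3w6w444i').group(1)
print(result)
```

6w6w4

Pattern: one or more of any character; then the literal '6w' repeated 2 times, then one or more of the literal '4' (lazy), then optionally a literal 'i' (captured).
Lazy quantifiers expand one character at a time until the remainder of the pattern can match.
`match` is anchored at position 0; if the pattern doesn't fit there, it returns None.
The match spans [0:33] → '.. -q6w6w4i-- -p6w6w4444i--q6w6w4'.
Captured: group 1 = '6w6w4'.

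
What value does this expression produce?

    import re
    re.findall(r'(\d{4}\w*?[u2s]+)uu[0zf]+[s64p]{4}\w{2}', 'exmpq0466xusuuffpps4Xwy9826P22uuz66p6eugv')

The `?` after the quantifier makes it lazy — it takes as little as possible before letting the rest of the pattern try.
`findall` collects group 1 from each match (2 total).

['0466xus', '9826P22']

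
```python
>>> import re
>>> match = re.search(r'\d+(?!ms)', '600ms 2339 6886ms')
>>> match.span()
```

A negative assertion filters positions out without eating any characters.
The match spans [0:2] → '60'.

(0, 2)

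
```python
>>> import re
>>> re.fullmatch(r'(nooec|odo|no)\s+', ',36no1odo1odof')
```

None

`fullmatch` succeeds only if the pattern covers the string from start to end.
Here the string isn't matched end-to-end, so the call returns None.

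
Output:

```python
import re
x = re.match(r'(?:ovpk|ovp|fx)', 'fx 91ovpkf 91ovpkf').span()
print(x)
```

(0, 2)

`re.match` won't scan ahead — the pattern has to work from the very first character.
The match spans [0:2] → 'fx'.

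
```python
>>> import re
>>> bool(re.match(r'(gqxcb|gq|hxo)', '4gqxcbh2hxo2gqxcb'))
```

False

With `match`, the pattern is implicitly anchored at the beginning.
Here position 0 doesn't satisfy it, so the call returns None, and `bool(None)` is False.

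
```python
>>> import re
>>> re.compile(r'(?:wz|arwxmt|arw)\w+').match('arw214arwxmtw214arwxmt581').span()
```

(0, 25)

`match` is anchored at position 0; if the pattern doesn't fit there, it returns None.
The match spans [0:25] → 'arw214arwxmtw214arwxmt581'.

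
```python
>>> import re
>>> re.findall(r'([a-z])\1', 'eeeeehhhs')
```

`\1` has to match the exact text group 1 already captured.
One capturing group, so `findall` returns just the captured substring from each match — 3 in all.

['e', 'e', 'h']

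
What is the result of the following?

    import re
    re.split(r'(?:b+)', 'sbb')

The pattern matches one or more of a literal 'b' (non-capturing group).
Splitting on the pattern gives 2 pieces.

['s', '']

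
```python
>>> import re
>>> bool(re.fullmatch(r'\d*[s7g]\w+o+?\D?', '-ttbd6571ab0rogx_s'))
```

False

The pattern matches zero or more of a digit, then one of [s7g], then one or more of a word character; then one or more of a literal 'o' (lazy), then optionally a non-digit.
`fullmatch` succeeds only if the pattern covers the string from start to end.
Here the pattern can't cover the whole string, so the call returns None, and `bool(None)` is False.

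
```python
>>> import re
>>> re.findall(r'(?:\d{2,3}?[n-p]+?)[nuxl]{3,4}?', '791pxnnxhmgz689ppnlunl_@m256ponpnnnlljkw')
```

['791pxnn', '689ppnlu', '256ponpnnn']

Pattern: 2 to 3 of a digit (lazy), then one or more of a character in [n-p] (lazy) (non-capturing group); then 3 to 4 of one of [nuxl] (lazy).
A `+?`/`*?`/`{m,n}?` starts at its minimum and grows only as far as needed for what follows to match.
Walking the string: at [0:7] → '791pxnn'; at [12:20] → '689ppnlu'; at [25:35] → '256ponpnnn'.
No capturing groups, so `findall` returns the 3 full match strings.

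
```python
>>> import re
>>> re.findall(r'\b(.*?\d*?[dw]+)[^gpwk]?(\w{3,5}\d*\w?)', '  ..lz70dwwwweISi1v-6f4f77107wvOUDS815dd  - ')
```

[('lz70dwwww', 'ISi1v'), ('-6f4f77107w', 'OUDS815d')]

Pattern: a word boundary (`\b`, zero-width); then zero or more of any character (lazy), then zero or more of a digit (lazy), then one or more of one of [dw] (captured); then optionally any character except [gpwk]; then 3 to 5 of a word character, then zero or more of a digit, then optionally a word character (captured).
Scanning left to right: at [4:19] match 'lz70dwwwweISi1v', groups = ('lz70dwwww', 'ISi1v'); at [19:39] match '-6f4f77107wvOUDS815d', groups = ('-6f4f77107w', 'OUDS815d').
`findall` packs the 2 group values into a tuple for every match.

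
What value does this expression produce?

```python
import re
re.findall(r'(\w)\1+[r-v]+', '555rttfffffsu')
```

['5', 'f']

After group 1 captures some text, `\1` only succeeds where that same text appears again.
`findall` collects group 1 from each match (2 total).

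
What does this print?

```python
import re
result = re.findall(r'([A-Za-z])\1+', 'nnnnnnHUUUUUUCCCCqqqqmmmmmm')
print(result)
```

['n', 'U', 'C', 'q', 'm']

`\1` is not a pattern — it's the concrete string captured by group 1, re-applied verbatim.
`findall` collects group 1 from each match (5 total).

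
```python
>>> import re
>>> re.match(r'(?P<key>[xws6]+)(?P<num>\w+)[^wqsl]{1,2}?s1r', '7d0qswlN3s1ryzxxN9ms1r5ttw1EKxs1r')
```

The pattern matches one or more of one of [xws6] (captured as 'key'); then one or more of a word character (captured as 'num'); then 1 to 2 of any character except [wqsl] (lazy), then a literal 's', then the literal '1r'.
`re.match` only tries the pattern at the start of the string.
Here the string doesn't start with a match, so the call returns None.

None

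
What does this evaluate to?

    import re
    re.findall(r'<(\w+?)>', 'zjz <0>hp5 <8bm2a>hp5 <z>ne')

Walking the string: at [4:7] match '<0>', group 1 = '0'; at [11:18] match '<8bm2a>', group 1 = '8bm2a'; at [22:25] match '<z>', group 1 = 'z'.
`findall` collects group 1 from each match (3 total).

['0', '8bm2a', 'z']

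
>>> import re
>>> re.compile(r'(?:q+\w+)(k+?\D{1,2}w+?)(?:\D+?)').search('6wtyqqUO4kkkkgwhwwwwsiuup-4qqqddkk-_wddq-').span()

Because the quantifier is non-greedy, it stops expanding at the earliest point where the rest of the pattern can succeed.
The match spans [4:16] → 'qqUO4kkkkgwh'.

(4, 16)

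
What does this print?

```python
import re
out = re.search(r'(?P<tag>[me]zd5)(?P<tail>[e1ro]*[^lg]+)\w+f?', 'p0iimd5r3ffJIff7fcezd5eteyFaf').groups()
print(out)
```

('ezd5', 'eteyFa')

The pattern matches one of [me], then the literal 'zd5' (captured as 'tag'); then zero or more of one of [e1ro], then one or more of any character except [lg] (captured as 'tail'); then one or more of a word character, then optionally the literal 'f'.
`search` walks the string left to right and returns the first match it finds.
The match spans [18:29] → 'ezd5eteyFaf'.
Captured: group 1 = 'ezd5', group 2 = 'eteyFa'.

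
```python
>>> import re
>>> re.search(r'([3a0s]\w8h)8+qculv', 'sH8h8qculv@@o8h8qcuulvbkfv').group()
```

'sH8h8qculv'

This matches one of [3a0s], then a word character, then the literal '8h' (captured); then one or more of the literal '8', then the literal 'qcu', then the literal 'lv'.
`search` walks the string left to right and returns the first match it finds.
The match spans [0:10] → 'sH8h8qculv'.
Captured: group 1 = 'sH8h'.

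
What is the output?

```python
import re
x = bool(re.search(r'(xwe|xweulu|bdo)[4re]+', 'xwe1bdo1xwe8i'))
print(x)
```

False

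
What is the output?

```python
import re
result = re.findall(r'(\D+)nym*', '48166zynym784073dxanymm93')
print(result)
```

['zy', 'dxa']

One capturing group, so `findall` returns just the captured substring from each match — 2 in all.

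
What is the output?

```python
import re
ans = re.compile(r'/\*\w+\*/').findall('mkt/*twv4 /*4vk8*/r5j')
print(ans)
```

['/*4vk8*/']

Matches: at [10:18] → '/*4vk8*/'.
`findall` yields the raw match text (1 of them) because the pattern has no groups.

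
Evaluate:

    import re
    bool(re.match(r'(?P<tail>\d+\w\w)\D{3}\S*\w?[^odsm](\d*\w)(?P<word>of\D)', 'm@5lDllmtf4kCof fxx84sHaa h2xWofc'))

False

Pattern: one or more of a digit, then a word character, then a word character (captured as 'tail'); then exactly 3 of a non-digit; then zero or more of a non-whitespace character, then optionally a word character, then any character except [odsm]; then zero or more of a digit, then a word character (captured); then the literal 'of', then a non-digit (captured as 'word').
With `match`, the pattern is implicitly anchored at the beginning.
Here position 0 doesn't satisfy it, so the call returns None, and `bool(None)` is False.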